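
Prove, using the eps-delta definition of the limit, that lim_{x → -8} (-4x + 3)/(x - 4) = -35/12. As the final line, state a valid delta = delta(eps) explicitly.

delta = min(6, (72/13)eps)

Let eps > 0 be given. We want delta > 0 with 0 < |x + 8| < delta ⇒ |(-4x + 3)/(x - 4) + 35/12| < eps.
Combining over a common denominator, (-4x + 3)/(x - 4) + 35/12 = [(-4x + 3)·(-12) − 35·(x - 4)] / [(-12)·(x - 4)] = 13(x + 8) / ((-12)(x - 4)).
So |(-4x + 3)/(x - 4) + 35/12| = 13|x + 8| / (12·|x − 4|).
Restrict delta ≤ 6. Then |x + 8| < 6 gives |x − 4| = |(x + 8) + (-12)| ≥ 12 − 6 = 6.
Hence |(-4x + 3)/(x - 4) + 35/12| < 13|x + 8|/(12·6) = (13/72)|x + 8|, which is < eps once |x + 8| < (72/13)eps.
Take delta = min(6, (72/13)eps). Then 0 < |x + 8| < delta forces both bounds, so |(-4x + 3)/(x - 4) + 35/12| < eps.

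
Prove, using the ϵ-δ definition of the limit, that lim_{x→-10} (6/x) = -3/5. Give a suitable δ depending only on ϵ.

δ = min(5, (25/3)ϵ)

Let ϵ > 0 be given. We seek δ > 0 such that 0 < |x + 10| < δ implies |6/x + 3/5| < ϵ.
|6/x + 3/5| = 6·|-10 − x|/(10·|x|) = 6|x + 10|/(10|x|).
Restrict δ ≤ 5. Then |x + 10| < 5 gives |x| > 5, so 10|x| > 50.
Then |6/x + 3/5| < 6|x + 10|/50, which is < ϵ when |x + 10| < (25/3)ϵ.
Take δ = min(5, (25/3)ϵ). Then 0 < |x + 10| < δ gives both |x + 10| < 5 and |x + 10| < (25/3)ϵ, so |6/x + 3/5| < ϵ.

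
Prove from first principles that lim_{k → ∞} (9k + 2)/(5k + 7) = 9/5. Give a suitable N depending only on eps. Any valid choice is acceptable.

Fix eps > 0. For k ≥ 1, |(9k + 2)/(5k + 7) − (9/5)| = |-53|/(5(5k + 7)) = 53/(5(5k + 7)).
Since 5k + 7 ≥ 5k for k ≥ 1, this is ≤ 53/(5·5k) = (53/25)/k.
So |(9k + 2)/(5k + 7) − (9/5)| < eps whenever k > (53/25)/eps.
Take N = (53/25)/eps. If k > N then |(9k + 2)/(5k + 7) − (9/5)| ≤ (53/25)/k < eps.

N = (53/25)/eps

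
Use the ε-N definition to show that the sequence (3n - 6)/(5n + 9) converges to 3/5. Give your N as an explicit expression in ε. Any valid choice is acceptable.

N = (57/25)/ε

Fix ε > 0. For n ≥ 1, |(3n - 6)/(5n + 9) − (3/5)| = |-57|/(5(5n + 9)) = 57/(5(5n + 9)).
Since 5n + 9 ≥ 5n for n ≥ 1, this is ≤ 57/(5·5n) = (57/25)/n.
So |(3n - 6)/(5n + 9) − (3/5)| < ε whenever n > (57/25)/ε.
Take N = (57/25)/ε. If n > N then |(3n - 6)/(5n + 9) − (3/5)| ≤ (57/25)/n < ε.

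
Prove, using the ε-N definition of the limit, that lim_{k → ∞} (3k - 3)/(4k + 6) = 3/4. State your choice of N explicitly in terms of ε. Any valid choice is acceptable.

N = (15/8)/ε

Fix ε > 0. For k ≥ 1, |(3k - 3)/(4k + 6) − (3/4)| = |-30|/(4(4k + 6)) = 30/(4(4k + 6)).
Since 4k + 6 ≥ 4k for k ≥ 1, this is ≤ 30/(4·4k) = (15/8)/k.
So |(3k - 3)/(4k + 6) − (3/4)| < ε whenever k > (15/8)/ε.
Take N = (15/8)/ε. If k > N then |(3k - 3)/(4k + 6) − (3/4)| ≤ (15/8)/k < ε.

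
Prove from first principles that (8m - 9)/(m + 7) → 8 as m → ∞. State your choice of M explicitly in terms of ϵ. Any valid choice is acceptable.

Suppose ϵ > 0. For m ≥ 1, |(8m - 9)/(m + 7) − 8| = |-65|/((m + 7)) = 65/((m + 7)).
Since m + 7 ≥ m for m ≥ 1, this is ≤ 65/(m) = 65/m.
So |(8m - 9)/(m + 7) − 8| < ϵ whenever m > 65/ϵ.
Take M = 65/ϵ. If m > M then |(8m - 9)/(m + 7) − 8| ≤ 65/m < ϵ.

M = 65/ϵ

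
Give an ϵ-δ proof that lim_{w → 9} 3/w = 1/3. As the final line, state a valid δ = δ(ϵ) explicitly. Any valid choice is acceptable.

Let ϵ > 0 be given. We seek δ > 0 such that 0 < |w − 9| < δ implies |3/w − (1/3)| < ϵ.
|3/w − (1/3)| = 3·|9 − w|/(9·|w|) = 3|w − 9|/(9|w|).
Restrict δ ≤ 9/2. Then |w − 9| < 9/2 gives |w| > 9/2, so 9|w| > 81/2.
Then |3/w − (1/3)| < 3|w − 9|/(81/2), which is < ϵ when |w − 9| < (27/2)ϵ.
Take δ = min(9/2, (27/2)ϵ). Then 0 < |w − 9| < δ gives both |w − 9| < 9/2 and |w − 9| < (27/2)ϵ, so |3/w − (1/3)| < ϵ.

δ = min(9/2, (27/2)ϵ)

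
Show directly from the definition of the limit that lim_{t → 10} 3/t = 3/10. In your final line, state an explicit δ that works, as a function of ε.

δ = min(5, (50/3)ε)

Let ε > 0. We seek δ > 0 such that 0 < |t − 10| < δ implies |3/t − (3/10)| < ε.
|3/t − (3/10)| = 3·|10 − t|/(10·|t|) = 3|t − 10|/(10|t|).
Require δ ≤ 5 so that |t| > 10 − 5 = 5, hence 10|t| > 50.
Then |3/t − (3/10)| < 3|t − 10|/50, which is < ε when |t − 10| < (50/3)ε.
Take δ = min(5, (50/3)ε). Then 0 < |t − 10| < δ gives both |t − 10| < 5 and |t − 10| < (50/3)ε, so |3/t − (3/10)| < ε.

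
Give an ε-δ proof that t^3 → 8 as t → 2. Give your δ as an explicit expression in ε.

δ = min(2, ε/28)

Fix ε > 0. We seek δ > 0 with 0 < |t − 2| < δ ⇒ |t^3 − 8| < ε.
Factor: t^3 − 8 = (t − 2)(t^2 + 2t + 4), so |t^3 − 8| = |t − 2|·|t^2 + 2t + 4|.
Restrict δ ≤ 2. Then |t − 2| < 2 gives |t| < 4, so by the triangle inequality |t^2 + 2t + 4| ≤ 4^2 + 2·4 + 4 = 28.
Hence |t^3 − 8| ≤ 28|t − 2|, which is < ε once |t − 2| < ε/28.
Take δ = min(2, ε/28). If 0 < |t − 2| < δ then both bounds hold and |t^3 − 8| ≤ 28|t − 2| < 28·(ε/28) = ε.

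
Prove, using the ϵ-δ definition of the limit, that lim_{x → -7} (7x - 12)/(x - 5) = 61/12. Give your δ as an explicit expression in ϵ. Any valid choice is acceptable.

δ = min(6, (72/23)ϵ)

Suppose ϵ > 0. We want δ > 0 with 0 < |x + 7| < δ ⇒ |(7x - 12)/(x - 5) − (61/12)| < ϵ.
Combining over a common denominator, (7x - 12)/(x - 5) − (61/12) = [(7x - 12)·(-12) − (-61)·(x - 5)] / [(-12)·(x - 5)] = -23(x + 7) / ((-12)(x - 5)).
So |(7x - 12)/(x - 5) − (61/12)| = 23|x + 7| / (12·|x − 5|).
Restrict δ ≤ 6. Then |x + 7| < 6 gives |x − 5| = |(x + 7) + (-12)| ≥ 12 − 6 = 6.
Hence |(7x - 12)/(x - 5) − (61/12)| < 23|x + 7|/(12·6) = (23/72)|x + 7|, which is < ϵ once |x + 7| < (72/23)ϵ.
Take δ = min(6, (72/23)ϵ). Then 0 < |x + 7| < δ forces both bounds, so |(7x - 12)/(x - 5) − (61/12)| < ϵ.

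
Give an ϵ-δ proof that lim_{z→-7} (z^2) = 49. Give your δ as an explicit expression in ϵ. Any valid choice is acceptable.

Let ϵ > 0. We seek δ > 0 with 0 < |z + 7| < δ ⇒ |z^2 − 49| < ϵ.
Factor: z^2 − 49 = (z + 7)(z - 7), so |z^2 − 49| = |z + 7|·|z - 7|.
Impose δ ≤ 2 so that |z| < 9; then |z - 7| ≤ 16.
Hence |z^2 − 49| ≤ 16|z + 7|, which is < ϵ once |z + 7| < ϵ/16.
Take δ = min(2, ϵ/16). If 0 < |z + 7| < δ then both bounds hold and |z^2 − 49| ≤ 16|z + 7| < 16·(ϵ/16) = ϵ.

δ = min(2, ϵ/16)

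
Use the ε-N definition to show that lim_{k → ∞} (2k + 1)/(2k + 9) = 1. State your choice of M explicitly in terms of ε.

Let ε > 0. For k ≥ 1, |(2k + 1)/(2k + 9) − 1| = |-16|/(2(2k + 9)) = 16/(2(2k + 9)).
Since 2k + 9 ≥ 2k for k ≥ 1, this is ≤ 16/(2·2k) = 4/k.
So |(2k + 1)/(2k + 9) − 1| < ε whenever k > 4/ε.
Take M = 4/ε. If k > M then |(2k + 1)/(2k + 9) − 1| ≤ 4/k < ε.

M = 4/ε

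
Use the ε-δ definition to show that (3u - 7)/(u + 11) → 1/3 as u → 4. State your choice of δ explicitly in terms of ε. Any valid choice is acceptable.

δ = min(15/2, (45/16)ε)

Let ε > 0. We want δ > 0 with 0 < |u − 4| < δ ⇒ |(3u - 7)/(u + 11) − (1/3)| < ε.
Combining over a common denominator, (3u - 7)/(u + 11) − (1/3) = [(3u - 7)·15 − 5·(u + 11)] / [15·(u + 11)] = 40(u − 4) / (15(u + 11)).
So |(3u - 7)/(u + 11) − (1/3)| = 40|u − 4| / (15·|u + 11|).
Require δ ≤ 15/2, so |u + 11| ≥ |15| − |u − 4| > 15 − 15/2 = 15/2.
Hence |(3u - 7)/(u + 11) − (1/3)| < 40|u − 4|/(15·(15/2)) = (16/45)|u − 4|, which is < ε once |u − 4| < (45/16)ε.
Take δ = min(15/2, (45/16)ε). Then 0 < |u − 4| < δ forces both bounds, so |(3u - 7)/(u + 11) − (1/3)| < ε.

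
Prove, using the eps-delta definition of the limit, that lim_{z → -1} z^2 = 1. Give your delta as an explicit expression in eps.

Fix eps > 0. We seek delta > 0 with 0 < |z + 1| < delta ⇒ |z^2 − 1| < eps.
Factor: z^2 − 1 = (z + 1)(z - 1), so |z^2 − 1| = |z + 1|·|z - 1|.
Restrict delta ≤ 1. Then |z + 1| < 1 gives |z| < 2, so by the triangle inequality |z - 1| ≤ 2 + 1 = 3.
Hence |z^2 − 1| ≤ 3|z + 1|, which is < eps once |z + 1| < eps/3.
Take delta = min(1, eps/3). If 0 < |z + 1| < delta then both bounds hold and |z^2 − 1| ≤ 3|z + 1| < 3·(eps/3) = eps.

delta = min(1, eps/3)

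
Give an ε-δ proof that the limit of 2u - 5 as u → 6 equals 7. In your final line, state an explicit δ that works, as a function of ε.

Let ε > 0 be given. We need δ > 0 so that 0 < |u − 6| < δ implies |(2u - 5) − 7| < ε.
|(2u - 5) − 7| = |2u - 12| = 2|u − 6|.
So 2|u − 6| < ε exactly when |u − 6| < ε/2.
Take δ = ε/2. If 0 < |u − 6| < δ then |(2u - 5) − 7| = 2|u − 6| < 2·(ε/2) = ε.

δ = ε/2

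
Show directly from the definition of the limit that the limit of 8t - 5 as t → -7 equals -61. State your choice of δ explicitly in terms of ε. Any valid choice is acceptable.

δ = ε/8

Suppose ε > 0. We need δ > 0 so that 0 < |t + 7| < δ implies |(8t - 5) + 61| < ε.
|(8t - 5) + 61| = |8t + 56| = 8|t + 7|.
Thus it suffices that |t + 7| < ε/8.
Choosing δ = ε/8 gives |(8t - 5) + 61| = 8|t + 7| < ε whenever |t + 7| < δ.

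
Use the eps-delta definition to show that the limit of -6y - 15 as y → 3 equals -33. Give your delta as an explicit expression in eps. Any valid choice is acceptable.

delta = eps/6

Let eps > 0 be given. We need delta > 0 so that 0 < |y − 3| < delta implies |(-6y - 15) + 33| < eps.
Since (-6y - 15) + 33 = -6(y − 3), we have |(-6y - 15) + 33| = 6|y − 3|.
Thus it suffices that |y − 3| < eps/6.
Take delta = eps/6. If 0 < |y − 3| < delta then |(-6y - 15) + 33| = 6|y − 3| < 6·(eps/6) = eps.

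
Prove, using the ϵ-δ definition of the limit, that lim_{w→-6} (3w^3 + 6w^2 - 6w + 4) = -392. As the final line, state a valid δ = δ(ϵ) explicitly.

Let ϵ > 0 be given. We want δ > 0 such that 0 < |w + 6| < δ implies |(3w^3 + 6w^2 - 6w + 4) + 392| < ϵ.
(3w^3 + 6w^2 - 6w + 4) + 392 = 3w^3 + 6w^2 - 6w + 396 = (w + 6)(3w^2 - 12w + 66).
So |(3w^3 + 6w^2 - 6w + 4) + 392| = |w + 6|·|3w^2 - 12w + 66|.
Require δ ≤ 1. Then |w + 6| < 1 gives |w| < 7, and by the triangle inequality |3w^2 - 12w + 66| ≤ 3·7^2 + 12·7 + 66 = 297.
Hence |(3w^3 + 6w^2 - 6w + 4) + 392| ≤ 297|w + 6| < ϵ provided |w + 6| < ϵ/297.
Choosing δ = min(1, ϵ/297) ensures both conditions, hence |(3w^3 + 6w^2 - 6w + 4) + 392| < ϵ.

δ = min(1, ϵ/297)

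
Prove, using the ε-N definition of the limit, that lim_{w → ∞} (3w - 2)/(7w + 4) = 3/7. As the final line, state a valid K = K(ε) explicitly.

Fix ε > 0. We seek K > 0 such that w > K implies |(3w - 2)/(7w + 4) − (3/7)| < ε.
(3w - 2)/(7w + 4) − (3/7) = (7(3w - 2) − 3(7w + 4)) / (7(7w + 4)) = -26/(7(7w + 4)).
For w > 0 we have 7w + 4 > 7w, so |(3w - 2)/(7w + 4) − (3/7)| = 26/(7(7w + 4)) < 26/(7·7w) = (26/49)/w.
Thus |(3w - 2)/(7w + 4) − (3/7)| < ε whenever w > (26/49)/ε.
Take K = (26/49)/ε. If w > K then |(3w - 2)/(7w + 4) − (3/7)| < (26/49)/w < ε.

K = (26/49)/ε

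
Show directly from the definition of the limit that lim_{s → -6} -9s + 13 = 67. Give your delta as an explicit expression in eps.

delta = eps/9

Fix eps > 0. We need delta > 0 so that 0 < |s + 6| < delta implies |(-9s + 13) − 67| < eps.
Since (-9s + 13) − 67 = -9(s + 6), we have |(-9s + 13) − 67| = 9|s + 6|.
So 9|s + 6| < eps exactly when |s + 6| < eps/9.
Choosing delta = eps/9 gives |(-9s + 13) − 67| = 9|s + 6| < eps whenever |s + 6| < delta.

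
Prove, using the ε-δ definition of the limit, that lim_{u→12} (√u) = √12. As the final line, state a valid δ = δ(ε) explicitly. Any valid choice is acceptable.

δ = min(12, √12·ε)

Suppose ε > 0. We want δ > 0 such that 0 < |u − 12| < δ implies |√u − √12| < ε.
Multiplying by the conjugate, |√u − √12| = |u − 12|/(√u + √12).
Restrict δ ≤ 12 so that |u − 12| < 12 forces u > 0, and then √u + √12 > √12.
Hence |√u − √12| < |u − 12|/√12, which is < ε once |u − 12| < √12·ε.
Take δ = min(12, √12·ε). If 0 < |u − 12| < δ then u > 0 and |√u − √12| < |u − 12|/√12 < ε.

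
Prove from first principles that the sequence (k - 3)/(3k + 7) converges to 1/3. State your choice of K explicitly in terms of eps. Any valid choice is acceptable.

K = (16/9)/eps

Fix eps > 0. For k ≥ 1, |(k - 3)/(3k + 7) − (1/3)| = |-16|/(3(3k + 7)) = 16/(3(3k + 7)).
Since 3k + 7 ≥ 3k for k ≥ 1, this is ≤ 16/(3·3k) = (16/9)/k.
So |(k - 3)/(3k + 7) − (1/3)| < eps whenever k > (16/9)/eps.
Take K = (16/9)/eps. If k > K then |(k - 3)/(3k + 7) − (1/3)| ≤ (16/9)/k < eps.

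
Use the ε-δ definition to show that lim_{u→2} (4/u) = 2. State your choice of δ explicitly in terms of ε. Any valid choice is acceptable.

Let ε > 0. We seek δ > 0 such that 0 < |u − 2| < δ implies |4/u − 2| < ε.
|4/u − 2| = 4·|2 − u|/(2·|u|) = 4|u − 2|/(2|u|).
Restrict δ ≤ 1. Then |u − 2| < 1 gives |u| > 1, so 2|u| > 2.
Then |4/u − 2| < 4|u − 2|/2, which is < ε when |u − 2| < (1/2)ε.
Take δ = min(1, (1/2)ε). Then 0 < |u − 2| < δ gives both |u − 2| < 1 and |u − 2| < (1/2)ε, so |4/u − 2| < ε.

δ = min(1, (1/2)ε)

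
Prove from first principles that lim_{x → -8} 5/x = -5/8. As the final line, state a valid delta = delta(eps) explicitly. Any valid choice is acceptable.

delta = min(4, (32/5)eps)

Suppose eps > 0. We seek delta > 0 such that 0 < |x + 8| < delta implies |5/x + 5/8| < eps.
|5/x + 5/8| = 5·|-8 − x|/(8·|x|) = 5|x + 8|/(8|x|).
Require delta ≤ 4 so that |x| > 8 − 4 = 4, hence 8|x| > 32.
Then |5/x + 5/8| < 5|x + 8|/32, which is < eps when |x + 8| < (32/5)eps.
Take delta = min(4, (32/5)eps). Then 0 < |x + 8| < delta gives both |x + 8| < 4 and |x + 8| < (32/5)eps, so |5/x + 5/8| < eps.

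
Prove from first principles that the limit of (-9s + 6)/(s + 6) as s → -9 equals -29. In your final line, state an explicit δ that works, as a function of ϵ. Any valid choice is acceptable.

Suppose ϵ > 0. We want δ > 0 with 0 < |s + 9| < δ ⇒ |(-9s + 6)/(s + 6) + 29| < ϵ.
Combining over a common denominator, (-9s + 6)/(s + 6) + 29 = [(-9s + 6)·(-3) − 87·(s + 6)] / [(-3)·(s + 6)] = -60(s + 9) / ((-3)(s + 6)).
So |(-9s + 6)/(s + 6) + 29| = 60|s + 9| / (3·|s + 6|).
Require δ ≤ 3/2, so |s + 6| ≥ |-3| − |s + 9| > 3 − 3/2 = 3/2.
Hence |(-9s + 6)/(s + 6) + 29| < 60|s + 9|/(3·(3/2)) = (40/3)|s + 9|, which is < ϵ once |s + 9| < (3/40)ϵ.
Take δ = min(3/2, (3/40)ϵ). Then 0 < |s + 9| < δ forces both bounds, so |(-9s + 6)/(s + 6) + 29| < ϵ.

δ = min(3/2, (3/40)ϵ)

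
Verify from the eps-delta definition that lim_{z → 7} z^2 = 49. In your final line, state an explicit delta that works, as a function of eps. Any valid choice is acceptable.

delta = min(2, eps/16)

Fix eps > 0. We seek delta > 0 with 0 < |z − 7| < delta ⇒ |z^2 − 49| < eps.
Factor: z^2 − 49 = (z − 7)(z + 7), so |z^2 − 49| = |z − 7|·|z + 7|.
Impose delta ≤ 2 so that |z| < 9; then |z + 7| ≤ 16.
Hence |z^2 − 49| ≤ 16|z − 7|, which is < eps once |z − 7| < eps/16.
Take delta = min(2, eps/16). If 0 < |z − 7| < delta then both bounds hold and |z^2 − 49| ≤ 16|z − 7| < 16·(eps/16) = eps.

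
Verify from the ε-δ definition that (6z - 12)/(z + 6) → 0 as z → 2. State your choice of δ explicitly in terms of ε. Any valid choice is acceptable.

δ = min(4, (2/3)ε)

Let ε > 0 be given. We want δ > 0 with 0 < |z − 2| < δ ⇒ |(6z - 12)/(z + 6) − 0| < ε.
Combining over a common denominator, (6z - 12)/(z + 6) − 0 = [(6z - 12)·8 − 0·(z + 6)] / [8·(z + 6)] = 48(z − 2) / (8(z + 6)).
So |(6z - 12)/(z + 6) − 0| = 48|z − 2| / (8·|z + 6|).
Restrict δ ≤ 4. Then |z − 2| < 4 gives |z + 6| = |(z − 2) + 8| ≥ 8 − 4 = 4.
Hence |(6z - 12)/(z + 6) − 0| < 48|z − 2|/(8·4) = (3/2)|z − 2|, which is < ε once |z − 2| < (2/3)ε.
Take δ = min(4, (2/3)ε). Then 0 < |z − 2| < δ forces both bounds, so |(6z - 12)/(z + 6) − 0| < ε.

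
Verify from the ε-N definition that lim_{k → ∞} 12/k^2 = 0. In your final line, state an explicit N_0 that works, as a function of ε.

N_0 = (12/ε)^{1/2}

Suppose ε > 0. For k ≥ 1, |12/k^2 − 0| = 12/k^2.
12/k^2 < ε ⇔ k^2 > 12/ε ⇔ k > (12/ε)^{1/2}.
Take N_0 = (12/ε)^{1/2}. Then k > N_0 implies 12/k^2 < ε.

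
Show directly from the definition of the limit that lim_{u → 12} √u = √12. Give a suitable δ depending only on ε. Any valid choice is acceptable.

δ = min(12, √12·ε)

Let ε > 0 be given. We want δ > 0 such that 0 < |u − 12| < δ implies |√u − √12| < ε.
Rationalise: √u − √12 = (u − 12)/(√u + √12), so |√u − √12| = |u − 12|/(√u + √12).
Restrict δ ≤ 12 so that |u − 12| < 12 forces u > 0, and then √u + √12 > √12.
Hence |√u − √12| < |u − 12|/√12, which is < ε once |u − 12| < √12·ε.
Take δ = min(12, √12·ε). If 0 < |u − 12| < δ then u > 0 and |√u − √12| < |u − 12|/√12 < ε.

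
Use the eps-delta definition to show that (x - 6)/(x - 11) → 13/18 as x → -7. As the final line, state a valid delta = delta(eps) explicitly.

Fix eps > 0. We want delta > 0 with 0 < |x + 7| < delta ⇒ |(x - 6)/(x - 11) − (13/18)| < eps.
Combining over a common denominator, (x - 6)/(x - 11) − (13/18) = [(x - 6)·(-18) − (-13)·(x - 11)] / [(-18)·(x - 11)] = -5(x + 7) / ((-18)(x - 11)).
So |(x - 6)/(x - 11) − (13/18)| = 5|x + 7| / (18·|x − 11|).
Restrict delta ≤ 9. Then |x + 7| < 9 gives |x − 11| = |(x + 7) + (-18)| ≥ 18 − 9 = 9.
Hence |(x - 6)/(x - 11) − (13/18)| < 5|x + 7|/(18·9) = (5/162)|x + 7|, which is < eps once |x + 7| < (162/5)eps.
Take delta = min(9, (162/5)eps). Then 0 < |x + 7| < delta forces both bounds, so |(x - 6)/(x - 11) − (13/18)| < eps.

delta = min(9, (162/5)eps)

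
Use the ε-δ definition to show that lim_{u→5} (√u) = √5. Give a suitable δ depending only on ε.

δ = min(5, √5·ε)

Let ε > 0. We want δ > 0 such that 0 < |u − 5| < δ implies |√u − √5| < ε.
Multiplying by the conjugate, |√u − √5| = |u − 5|/(√u + √5).
Restrict δ ≤ 5 so that |u − 5| < 5 forces u > 0, and then √u + √5 > √5.
Hence |√u − √5| < |u − 5|/√5, which is < ε once |u − 5| < √5·ε.
Take δ = min(5, √5·ε). If 0 < |u − 5| < δ then u > 0 and |√u − √5| < |u − 5|/√5 < ε.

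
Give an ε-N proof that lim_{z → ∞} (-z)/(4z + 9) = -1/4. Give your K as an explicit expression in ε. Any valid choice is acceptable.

Suppose ε > 0. We seek K > 0 such that z > K implies |(-z)/(4z + 9) + 1/4| < ε.
(-z)/(4z + 9) + 1/4 = (4(-z) − (-1)(4z + 9)) / (4(4z + 9)) = 9/(4(4z + 9)).
For z > 0 we have 4z + 9 > 4z, so |(-z)/(4z + 9) + 1/4| = 9/(4(4z + 9)) < 9/(4·4z) = (9/16)/z.
Thus |(-z)/(4z + 9) + 1/4| < ε whenever z > (9/16)/ε.
Take K = (9/16)/ε. If z > K then |(-z)/(4z + 9) + 1/4| < (9/16)/z < ε.

K = (9/16)/ε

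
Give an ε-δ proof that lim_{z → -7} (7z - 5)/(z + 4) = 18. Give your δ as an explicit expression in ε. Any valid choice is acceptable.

Let ε > 0 be given. We want δ > 0 with 0 < |z + 7| < δ ⇒ |(7z - 5)/(z + 4) − 18| < ε.
Combining over a common denominator, (7z - 5)/(z + 4) − 18 = [(7z - 5)·(-3) − (-54)·(z + 4)] / [(-3)·(z + 4)] = 33(z + 7) / ((-3)(z + 4)).
So |(7z - 5)/(z + 4) − 18| = 33|z + 7| / (3·|z + 4|).
Require δ ≤ 3/2, so |z + 4| ≥ |-3| − |z + 7| > 3 − 3/2 = 3/2.
Hence |(7z - 5)/(z + 4) − 18| < 33|z + 7|/(3·(3/2)) = (22/3)|z + 7|, which is < ε once |z + 7| < (3/22)ε.
Take δ = min(3/2, (3/22)ε). Then 0 < |z + 7| < δ forces both bounds, so |(7z - 5)/(z + 4) − 18| < ε.

δ = min(3/2, (3/22)ε)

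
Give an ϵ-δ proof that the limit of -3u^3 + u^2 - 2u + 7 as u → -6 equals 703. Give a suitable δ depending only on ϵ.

Let ϵ > 0 be given. We want δ > 0 such that 0 < |u + 6| < δ implies |(-3u^3 + u^2 - 2u + 7) − 703| < ϵ.
(-3u^3 + u^2 - 2u + 7) − 703 = -3u^3 + u^2 - 2u - 696 = (u + 6)(-3u^2 + 19u - 116).
So |(-3u^3 + u^2 - 2u + 7) − 703| = |u + 6|·|-3u^2 + 19u - 116|.
Assume first that |u + 6| < 1, so |u| < 7. Then |-3u^2 + 19u - 116| ≤ 3·7^2 + 19·7 + 116 = 396.
Hence |(-3u^3 + u^2 - 2u + 7) − 703| ≤ 396|u + 6| < ϵ provided |u + 6| < ϵ/396.
Choosing δ = min(1, ϵ/396) ensures both conditions, hence |(-3u^3 + u^2 - 2u + 7) − 703| < ϵ.

δ = min(1, ϵ/396)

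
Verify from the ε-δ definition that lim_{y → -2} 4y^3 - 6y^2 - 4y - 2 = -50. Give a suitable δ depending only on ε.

Let ε > 0. We want δ > 0 such that 0 < |y + 2| < δ implies |(4y^3 - 6y^2 - 4y - 2) + 50| < ε.
(4y^3 - 6y^2 - 4y - 2) + 50 = 4y^3 - 6y^2 - 4y + 48 = (y + 2)(4y^2 - 14y + 24).
So |(4y^3 - 6y^2 - 4y - 2) + 50| = |y + 2|·|4y^2 - 14y + 24|.
Require δ ≤ 2. Then |y + 2| < 2 gives |y| < 4, and by the triangle inequality |4y^2 - 14y + 24| ≤ 4·4^2 + 14·4 + 24 = 144.
Hence |(4y^3 - 6y^2 - 4y - 2) + 50| ≤ 144|y + 2| < ε provided |y + 2| < ε/144.
Choosing δ = min(2, ε/144) ensures both conditions, hence |(4y^3 - 6y^2 - 4y - 2) + 50| < ε.

δ = min(2, ε/144)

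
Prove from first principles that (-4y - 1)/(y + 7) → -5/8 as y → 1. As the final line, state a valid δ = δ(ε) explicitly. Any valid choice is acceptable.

Let ε > 0 be given. We want δ > 0 with 0 < |y − 1| < δ ⇒ |(-4y - 1)/(y + 7) + 5/8| < ε.
Combining over a common denominator, (-4y - 1)/(y + 7) + 5/8 = [(-4y - 1)·8 − (-5)·(y + 7)] / [8·(y + 7)] = -27(y − 1) / (8(y + 7)).
So |(-4y - 1)/(y + 7) + 5/8| = 27|y − 1| / (8·|y + 7|).
Require δ ≤ 4, so |y + 7| ≥ |8| − |y − 1| > 8 − 4 = 4.
Hence |(-4y - 1)/(y + 7) + 5/8| < 27|y − 1|/(8·4) = (27/32)|y − 1|, which is < ε once |y − 1| < (32/27)ε.
Take δ = min(4, (32/27)ε). Then 0 < |y − 1| < δ forces both bounds, so |(-4y - 1)/(y + 7) + 5/8| < ε.

δ = min(4, (32/27)ε)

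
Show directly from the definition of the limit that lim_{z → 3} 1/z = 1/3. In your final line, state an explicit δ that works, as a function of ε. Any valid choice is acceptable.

δ = min(3/2, (9/2)ε)

Let ε > 0. We seek δ > 0 such that 0 < |z − 3| < δ implies |1/z − (1/3)| < ε.
|1/z − (1/3)| = |3 − z|/(3·|z|) = |z − 3|/(3|z|).
Require δ ≤ 3/2 so that |z| > 3 − 3/2 = 3/2, hence 3|z| > 9/2.
Then |1/z − (1/3)| < |z − 3|/(9/2), which is < ε when |z − 3| < (9/2)ε.
Take δ = min(3/2, (9/2)ε). Then 0 < |z − 3| < δ gives both |z − 3| < 3/2 and |z − 3| < (9/2)ε, so |1/z − (1/3)| < ε.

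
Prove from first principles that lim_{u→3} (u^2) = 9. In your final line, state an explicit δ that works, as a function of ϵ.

δ = min(1, ϵ/7)

Let ϵ > 0. We seek δ > 0 with 0 < |u − 3| < δ ⇒ |u^2 − 9| < ϵ.
Factor: u^2 − 9 = (u − 3)(u + 3), so |u^2 − 9| = |u − 3|·|u + 3|.
Impose δ ≤ 1 so that |u| < 4; then |u + 3| ≤ 7.
Hence |u^2 − 9| ≤ 7|u − 3|, which is < ϵ once |u − 3| < ϵ/7.
Take δ = min(1, ϵ/7). If 0 < |u − 3| < δ then both bounds hold and |u^2 − 9| ≤ 7|u − 3| < 7·(ϵ/7) = ϵ.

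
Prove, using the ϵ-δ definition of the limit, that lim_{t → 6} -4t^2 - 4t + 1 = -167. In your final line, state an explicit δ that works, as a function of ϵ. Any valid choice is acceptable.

δ = min(1, ϵ/56)

Let ϵ > 0. We want δ > 0 such that 0 < |t − 6| < δ implies |(-4t^2 - 4t + 1) + 167| < ϵ.
(-4t^2 - 4t + 1) + 167 = -4t^2 - 4t + 168 = (t − 6)(-4t - 28).
So |(-4t^2 - 4t + 1) + 167| = |t − 6|·|-4t - 28|.
Assume first that |t − 6| < 1, so |t| < 7. Then |-4t - 28| ≤ 4·7 + 28 = 56.
Hence |(-4t^2 - 4t + 1) + 167| ≤ 56|t − 6| < ϵ provided |t − 6| < ϵ/56.
Take δ = min(1, ϵ/56). Then 0 < |t − 6| < δ gives both |t − 6| < 1 and |t − 6| < ϵ/56, so |(-4t^2 - 4t + 1) + 167| < ϵ.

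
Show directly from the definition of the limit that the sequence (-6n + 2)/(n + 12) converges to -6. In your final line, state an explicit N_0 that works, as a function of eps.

N_0 = 74/eps

Suppose eps > 0. For n ≥ 1, |(-6n + 2)/(n + 12) + 6| = |74|/((n + 12)) = 74/((n + 12)).
Since n + 12 ≥ n for n ≥ 1, this is ≤ 74/(n) = 74/n.
So |(-6n + 2)/(n + 12) + 6| < eps whenever n > 74/eps.
Take N_0 = 74/eps. If n > N_0 then |(-6n + 2)/(n + 12) + 6| ≤ 74/n < eps.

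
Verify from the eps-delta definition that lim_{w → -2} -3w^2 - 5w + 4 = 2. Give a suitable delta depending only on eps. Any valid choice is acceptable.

delta = min(2, eps/13)

Let eps > 0 be given. We want delta > 0 such that 0 < |w + 2| < delta implies |(-3w^2 - 5w + 4) − 2| < eps.
(-3w^2 - 5w + 4) − 2 = -3w^2 - 5w + 2 = (w + 2)(-3w + 1).
So |(-3w^2 - 5w + 4) − 2| = |w + 2|·|-3w + 1|.
Assume first that |w + 2| < 2, so |w| < 4. Then |-3w + 1| ≤ 3·4 + 1 = 13.
Hence |(-3w^2 - 5w + 4) − 2| ≤ 13|w + 2| < eps provided |w + 2| < eps/13.
Choosing delta = min(2, eps/13) ensures both conditions, hence |(-3w^2 - 5w + 4) − 2| < eps.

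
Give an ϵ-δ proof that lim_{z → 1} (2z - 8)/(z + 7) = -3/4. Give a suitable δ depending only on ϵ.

Let ϵ > 0. We want δ > 0 with 0 < |z − 1| < δ ⇒ |(2z - 8)/(z + 7) + 3/4| < ϵ.
Combining over a common denominator, (2z - 8)/(z + 7) + 3/4 = [(2z - 8)·8 − (-6)·(z + 7)] / [8·(z + 7)] = 22(z − 1) / (8(z + 7)).
So |(2z - 8)/(z + 7) + 3/4| = 22|z − 1| / (8·|z + 7|).
Restrict δ ≤ 4. Then |z − 1| < 4 gives |z + 7| = |(z − 1) + 8| ≥ 8 − 4 = 4.
Hence |(2z - 8)/(z + 7) + 3/4| < 22|z − 1|/(8·4) = (11/16)|z − 1|, which is < ϵ once |z − 1| < (16/11)ϵ.
Take δ = min(4, (16/11)ϵ). Then 0 < |z − 1| < δ forces both bounds, so |(2z - 8)/(z + 7) + 3/4| < ϵ.

δ = min(4, (16/11)ϵ)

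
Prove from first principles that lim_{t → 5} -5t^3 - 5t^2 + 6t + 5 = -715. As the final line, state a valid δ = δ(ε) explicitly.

δ = min(1, ε/504)

Fix ε > 0. We want δ > 0 such that 0 < |t − 5| < δ implies |(-5t^3 - 5t^2 + 6t + 5) + 715| < ε.
(-5t^3 - 5t^2 + 6t + 5) + 715 = -5t^3 - 5t^2 + 6t + 720 = (t − 5)(-5t^2 - 30t - 144).
So |(-5t^3 - 5t^2 + 6t + 5) + 715| = |t − 5|·|-5t^2 - 30t - 144|.
Require δ ≤ 1. Then |t − 5| < 1 gives |t| < 6, and by the triangle inequality |-5t^2 - 30t - 144| ≤ 5·6^2 + 30·6 + 144 = 504.
Hence |(-5t^3 - 5t^2 + 6t + 5) + 715| ≤ 504|t − 5| < ε provided |t − 5| < ε/504.
Take δ = min(1, ε/504). Then 0 < |t − 5| < δ gives both |t − 5| < 1 and |t − 5| < ε/504, so |(-5t^3 - 5t^2 + 6t + 5) + 715| < ε.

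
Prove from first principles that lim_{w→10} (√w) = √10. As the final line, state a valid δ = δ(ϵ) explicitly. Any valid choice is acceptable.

δ = min(10, √10·ϵ)

Let ϵ > 0 be given. We want δ > 0 such that 0 < |w − 10| < δ implies |√w − √10| < ϵ.
Multiplying by the conjugate, |√w − √10| = |w − 10|/(√w + √10).
Restrict δ ≤ 10 so that |w − 10| < 10 forces w > 0, and then √w + √10 > √10.
Hence |√w − √10| < |w − 10|/√10, which is < ϵ once |w − 10| < √10·ϵ.
Take δ = min(10, √10·ϵ). If 0 < |w − 10| < δ then w > 0 and |√w − √10| < |w − 10|/√10 < ϵ.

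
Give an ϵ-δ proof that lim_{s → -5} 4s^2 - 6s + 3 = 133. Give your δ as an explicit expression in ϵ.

Fix ϵ > 0. We want δ > 0 such that 0 < |s + 5| < δ implies |(4s^2 - 6s + 3) − 133| < ϵ.
(4s^2 - 6s + 3) − 133 = 4s^2 - 6s - 130 = (s + 5)(4s - 26).
So |(4s^2 - 6s + 3) − 133| = |s + 5|·|4s - 26|.
Assume first that |s + 5| < 2, so |s| < 7. Then |4s - 26| ≤ 4·7 + 26 = 54.
Hence |(4s^2 - 6s + 3) − 133| ≤ 54|s + 5| < ϵ provided |s + 5| < ϵ/54.
Take δ = min(2, ϵ/54). Then 0 < |s + 5| < δ gives both |s + 5| < 2 and |s + 5| < ϵ/54, so |(4s^2 - 6s + 3) − 133| < ϵ.

δ = min(2, ϵ/54)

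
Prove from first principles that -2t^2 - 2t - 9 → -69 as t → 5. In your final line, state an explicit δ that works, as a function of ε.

δ = min(1, ε/24)

Let ε > 0. We want δ > 0 such that 0 < |t − 5| < δ implies |(-2t^2 - 2t - 9) + 69| < ε.
(-2t^2 - 2t - 9) + 69 = -2t^2 - 2t + 60 = (t − 5)(-2t - 12).
So |(-2t^2 - 2t - 9) + 69| = |t − 5|·|-2t - 12|.
Assume first that |t − 5| < 1, so |t| < 6. Then |-2t - 12| ≤ 2·6 + 12 = 24.
Hence |(-2t^2 - 2t - 9) + 69| ≤ 24|t − 5| < ε provided |t − 5| < ε/24.
Take δ = min(1, ε/24). Then 0 < |t − 5| < δ gives both |t − 5| < 1 and |t − 5| < ε/24, so |(-2t^2 - 2t - 9) + 69| < ε.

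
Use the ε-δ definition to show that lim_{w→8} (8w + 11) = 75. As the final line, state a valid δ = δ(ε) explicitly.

δ = ε/8

Suppose ε > 0. We need δ > 0 so that 0 < |w − 8| < δ implies |(8w + 11) − 75| < ε.
|(8w + 11) − 75| = |8w - 64| = 8|w − 8|.
So 8|w − 8| < ε exactly when |w − 8| < ε/8.
Choosing δ = ε/8 gives |(8w + 11) − 75| = 8|w − 8| < ε whenever |w − 8| < δ.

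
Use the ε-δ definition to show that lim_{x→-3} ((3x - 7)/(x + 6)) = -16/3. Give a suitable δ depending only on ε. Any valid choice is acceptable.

Let ε > 0 be given. We want δ > 0 with 0 < |x + 3| < δ ⇒ |(3x - 7)/(x + 6) + 16/3| < ε.
Combining over a common denominator, (3x - 7)/(x + 6) + 16/3 = [(3x - 7)·3 − (-16)·(x + 6)] / [3·(x + 6)] = 25(x + 3) / (3(x + 6)).
So |(3x - 7)/(x + 6) + 16/3| = 25|x + 3| / (3·|x + 6|).
Require δ ≤ 3/2, so |x + 6| ≥ |3| − |x + 3| > 3 − 3/2 = 3/2.
Hence |(3x - 7)/(x + 6) + 16/3| < 25|x + 3|/(3·(3/2)) = (50/9)|x + 3|, which is < ε once |x + 3| < (9/50)ε.
Take δ = min(3/2, (9/50)ε). Then 0 < |x + 3| < δ forces both bounds, so |(3x - 7)/(x + 6) + 16/3| < ε.

δ = min(3/2, (9/50)ε)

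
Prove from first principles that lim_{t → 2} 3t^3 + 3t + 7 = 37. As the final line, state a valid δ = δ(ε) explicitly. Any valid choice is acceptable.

Suppose ε > 0. We want δ > 0 such that 0 < |t − 2| < δ implies |(3t^3 + 3t + 7) − 37| < ε.
(3t^3 + 3t + 7) − 37 = 3t^3 + 3t - 30 = (t − 2)(3t^2 + 6t + 15).
So |(3t^3 + 3t + 7) − 37| = |t − 2|·|3t^2 + 6t + 15|.
Assume first that |t − 2| < 1, so |t| < 3. Then |3t^2 + 6t + 15| ≤ 3·3^2 + 6·3 + 15 = 60.
Hence |(3t^3 + 3t + 7) − 37| ≤ 60|t − 2| < ε provided |t − 2| < ε/60.
Choosing δ = min(1, ε/60) ensures both conditions, hence |(3t^3 + 3t + 7) − 37| < ε.

δ = min(1, ε/60)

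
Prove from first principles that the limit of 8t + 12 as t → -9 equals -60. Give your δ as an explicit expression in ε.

δ = ε/8

Fix ε > 0. We need δ > 0 so that 0 < |t + 9| < δ implies |(8t + 12) + 60| < ε.
Since (8t + 12) + 60 = 8(t + 9), we have |(8t + 12) + 60| = 8|t + 9|.
So 8|t + 9| < ε exactly when |t + 9| < ε/8.
Take δ = ε/8. If 0 < |t + 9| < δ then |(8t + 12) + 60| = 8|t + 9| < 8·(ε/8) = ε.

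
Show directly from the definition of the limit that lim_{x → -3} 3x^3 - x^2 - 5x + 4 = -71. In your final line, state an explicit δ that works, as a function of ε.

δ = min(2, ε/150)

Let ε > 0 be given. We want δ > 0 such that 0 < |x + 3| < δ implies |(3x^3 - x^2 - 5x + 4) + 71| < ε.
(3x^3 - x^2 - 5x + 4) + 71 = 3x^3 - x^2 - 5x + 75 = (x + 3)(3x^2 - 10x + 25).
So |(3x^3 - x^2 - 5x + 4) + 71| = |x + 3|·|3x^2 - 10x + 25|.
Assume first that |x + 3| < 2, so |x| < 5. Then |3x^2 - 10x + 25| ≤ 3·5^2 + 10·5 + 25 = 150.
Hence |(3x^3 - x^2 - 5x + 4) + 71| ≤ 150|x + 3| < ε provided |x + 3| < ε/150.
Choosing δ = min(2, ε/150) ensures both conditions, hence |(3x^3 - x^2 - 5x + 4) + 71| < ε.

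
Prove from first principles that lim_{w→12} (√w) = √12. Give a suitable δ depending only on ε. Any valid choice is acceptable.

δ = min(12, √12·ε)

Let ε > 0. We want δ > 0 such that 0 < |w − 12| < δ implies |√w − √12| < ε.
Multiplying by the conjugate, |√w − √12| = |w − 12|/(√w + √12).
Restrict δ ≤ 12 so that |w − 12| < 12 forces w > 0, and then √w + √12 > √12.
Hence |√w − √12| < |w − 12|/√12, which is < ε once |w − 12| < √12·ε.
Take δ = min(12, √12·ε). If 0 < |w − 12| < δ then w > 0 and |√w − √12| < |w − 12|/√12 < ε.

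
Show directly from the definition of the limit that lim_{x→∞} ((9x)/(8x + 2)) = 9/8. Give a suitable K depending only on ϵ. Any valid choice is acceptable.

K = (9/32)/ϵ

Let ϵ > 0 be given. We seek K > 0 such that x > K implies |(9x)/(8x + 2) − (9/8)| < ϵ.
(9x)/(8x + 2) − (9/8) = (8(9x) − 9(8x + 2)) / (8(8x + 2)) = -18/(8(8x + 2)).
For x > 0 we have 8x + 2 > 8x, so |(9x)/(8x + 2) − (9/8)| = 18/(8(8x + 2)) < 18/(8·8x) = (9/32)/x.
Thus |(9x)/(8x + 2) − (9/8)| < ϵ whenever x > (9/32)/ϵ.
Take K = (9/32)/ϵ. If x > K then |(9x)/(8x + 2) − (9/8)| < (9/32)/x < ϵ.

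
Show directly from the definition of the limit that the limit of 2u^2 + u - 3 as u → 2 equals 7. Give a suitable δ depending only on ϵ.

Suppose ϵ > 0. We want δ > 0 such that 0 < |u − 2| < δ implies |(2u^2 + u - 3) − 7| < ϵ.
(2u^2 + u - 3) − 7 = 2u^2 + u - 10 = (u − 2)(2u + 5).
So |(2u^2 + u - 3) − 7| = |u − 2|·|2u + 5|.
Assume first that |u − 2| < 1, so |u| < 3. Then |2u + 5| ≤ 2·3 + 5 = 11.
Hence |(2u^2 + u - 3) − 7| ≤ 11|u − 2| < ϵ provided |u − 2| < ϵ/11.
Take δ = min(1, ϵ/11). Then 0 < |u − 2| < δ gives both |u − 2| < 1 and |u − 2| < ϵ/11, so |(2u^2 + u - 3) − 7| < ϵ.

δ = min(1, ϵ/11)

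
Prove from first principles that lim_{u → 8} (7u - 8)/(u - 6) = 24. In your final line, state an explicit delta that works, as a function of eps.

delta = min(1, (1/17)eps)

Fix eps > 0. We want delta > 0 with 0 < |u − 8| < delta ⇒ |(7u - 8)/(u - 6) − 24| < eps.
Combining over a common denominator, (7u - 8)/(u - 6) − 24 = [(7u - 8)·2 − 48·(u - 6)] / [2·(u - 6)] = -34(u − 8) / (2(u - 6)).
So |(7u - 8)/(u - 6) − 24| = 34|u − 8| / (2·|u − 6|).
Require delta ≤ 1, so |u − 6| ≥ |2| − |u − 8| > 2 − 1 = 1.
Hence |(7u - 8)/(u - 6) − 24| < 34|u − 8|/(2·1) = 17|u − 8|, which is < eps once |u − 8| < (1/17)eps.
Take delta = min(1, (1/17)eps). Then 0 < |u − 8| < delta forces both bounds, so |(7u - 8)/(u - 6) − 24| < eps.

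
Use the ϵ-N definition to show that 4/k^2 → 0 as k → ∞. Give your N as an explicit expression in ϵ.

N = (4/ϵ)^{1/2}

Let ϵ > 0 be given. For k ≥ 1, |4/k^2 − 0| = 4/k^2.
4/k^2 < ϵ ⇔ k^2 > 4/ϵ ⇔ k > (4/ϵ)^{1/2}.
Take N = (4/ϵ)^{1/2}. Then k > N implies 4/k^2 < ϵ.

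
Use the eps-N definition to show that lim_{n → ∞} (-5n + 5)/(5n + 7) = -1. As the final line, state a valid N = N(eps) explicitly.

N = (12/5)/eps

Fix eps > 0. For n ≥ 1, |(-5n + 5)/(5n + 7) + 1| = |60|/(5(5n + 7)) = 60/(5(5n + 7)).
Since 5n + 7 ≥ 5n for n ≥ 1, this is ≤ 60/(5·5n) = (12/5)/n.
So |(-5n + 5)/(5n + 7) + 1| < eps whenever n > (12/5)/eps.
Take N = (12/5)/eps. If n > N then |(-5n + 5)/(5n + 7) + 1| ≤ (12/5)/n < eps.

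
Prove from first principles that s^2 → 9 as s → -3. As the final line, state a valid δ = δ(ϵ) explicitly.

Let ϵ > 0. We seek δ > 0 with 0 < |s + 3| < δ ⇒ |s^2 − 9| < ϵ.
Factor: s^2 − 9 = (s + 3)(s - 3), so |s^2 − 9| = |s + 3|·|s - 3|.
Restrict δ ≤ 2. Then |s + 3| < 2 gives |s| < 5, so by the triangle inequality |s - 3| ≤ 5 + 3 = 8.
Hence |s^2 − 9| ≤ 8|s + 3|, which is < ϵ once |s + 3| < ϵ/8.
Take δ = min(2, ϵ/8). If 0 < |s + 3| < δ then both bounds hold and |s^2 − 9| ≤ 8|s + 3| < 8·(ϵ/8) = ϵ.

δ = min(2, ϵ/8)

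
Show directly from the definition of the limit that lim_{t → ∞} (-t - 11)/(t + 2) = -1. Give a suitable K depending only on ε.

Suppose ε > 0. We seek K > 0 such that t > K implies |(-t - 11)/(t + 2) + 1| < ε.
(-t - 11)/(t + 2) + 1 = ((-t - 11) − (-1)(t + 2)) / ((t + 2)) = -9/((t + 2)).
For t > 0 we have t + 2 > t, so |(-t - 11)/(t + 2) + 1| = 9/((t + 2)) < 9/(t) = 9/t.
Thus |(-t - 11)/(t + 2) + 1| < ε whenever t > 9/ε.
Take K = 9/ε. If t > K then |(-t - 11)/(t + 2) + 1| < 9/t < ε.

K = 9/ε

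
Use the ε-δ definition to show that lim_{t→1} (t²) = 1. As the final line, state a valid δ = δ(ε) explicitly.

Suppose ε > 0. We seek δ > 0 with 0 < |t − 1| < δ ⇒ |t² − 1| < ε.
Factor: t² − 1 = (t − 1)(t + 1), so |t² − 1| = |t − 1|·|t + 1|.
Restrict δ ≤ 1. Then |t − 1| < 1 gives |t| < 2, so by the triangle inequality |t + 1| ≤ 2 + 1 = 3.
Hence |t² − 1| ≤ 3|t − 1|, which is < ε once |t − 1| < ε/3.
Take δ = min(1, ε/3). If 0 < |t − 1| < δ then both bounds hold and |t² − 1| ≤ 3|t − 1| < 3·(ε/3) = ε.

δ = min(1, ε/3)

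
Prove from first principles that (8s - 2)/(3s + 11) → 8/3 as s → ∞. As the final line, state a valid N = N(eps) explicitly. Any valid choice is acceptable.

Let eps > 0 be given. We seek N > 0 such that s > N implies |(8s - 2)/(3s + 11) − (8/3)| < eps.
(8s - 2)/(3s + 11) − (8/3) = (3(8s - 2) − 8(3s + 11)) / (3(3s + 11)) = -94/(3(3s + 11)).
For s > 0 we have 3s + 11 > 3s, so |(8s - 2)/(3s + 11) − (8/3)| = 94/(3(3s + 11)) < 94/(3·3s) = (94/9)/s.
Thus |(8s - 2)/(3s + 11) − (8/3)| < eps whenever s > (94/9)/eps.
Take N = (94/9)/eps. If s > N then |(8s - 2)/(3s + 11) − (8/3)| < (94/9)/s < eps.

N = (94/9)/eps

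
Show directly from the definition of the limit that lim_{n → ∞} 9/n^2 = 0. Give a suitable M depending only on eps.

M = (9/eps)^{1/2}

Suppose eps > 0. For n ≥ 1, |9/n^2 − 0| = 9/n^2.
9/n^2 < eps ⇔ n^2 > 9/eps ⇔ n > (9/eps)^{1/2}.
Take M = (9/eps)^{1/2}. Then n > M implies 9/n^2 < eps.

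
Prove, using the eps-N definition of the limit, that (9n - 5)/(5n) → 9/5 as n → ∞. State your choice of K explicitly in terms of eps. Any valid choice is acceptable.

Let eps > 0 be given. For n ≥ 1, |(9n - 5)/(5n) − (9/5)| = |-25|/(5(5n)) = 25/(5(5n)).
Since 5n ≥ 5n for n ≥ 1, this is ≤ 25/(5·5n) = 1/n.
So |(9n - 5)/(5n) − (9/5)| < eps whenever n > 1/eps.
Take K = 1/eps. If n > K then |(9n - 5)/(5n) − (9/5)| ≤ 1/n < eps.

K = 1/eps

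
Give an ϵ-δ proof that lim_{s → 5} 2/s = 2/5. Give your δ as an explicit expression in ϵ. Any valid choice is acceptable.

δ = min(5/2, (25/4)ϵ)

Let ϵ > 0 be given. We seek δ > 0 such that 0 < |s − 5| < δ implies |2/s − (2/5)| < ϵ.
|2/s − (2/5)| = 2·|5 − s|/(5·|s|) = 2|s − 5|/(5|s|).
Restrict δ ≤ 5/2. Then |s − 5| < 5/2 gives |s| > 5/2, so 5|s| > 25/2.
Then |2/s − (2/5)| < 2|s − 5|/(25/2), which is < ϵ when |s − 5| < (25/4)ϵ.
Take δ = min(5/2, (25/4)ϵ). Then 0 < |s − 5| < δ gives both |s − 5| < 5/2 and |s − 5| < (25/4)ϵ, so |2/s − (2/5)| < ϵ.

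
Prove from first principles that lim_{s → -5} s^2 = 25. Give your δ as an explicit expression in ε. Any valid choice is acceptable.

Let ε > 0 be given. We seek δ > 0 with 0 < |s + 5| < δ ⇒ |s^2 − 25| < ε.
Factor: s^2 − 25 = (s + 5)(s - 5), so |s^2 − 25| = |s + 5|·|s - 5|.
Restrict δ ≤ 1. Then |s + 5| < 1 gives |s| < 6, so by the triangle inequality |s - 5| ≤ 6 + 5 = 11.
Hence |s^2 − 25| ≤ 11|s + 5|, which is < ε once |s + 5| < ε/11.
Take δ = min(1, ε/11). If 0 < |s + 5| < δ then both bounds hold and |s^2 − 25| ≤ 11|s + 5| < 11·(ε/11) = ε.

δ = min(1, ε/11)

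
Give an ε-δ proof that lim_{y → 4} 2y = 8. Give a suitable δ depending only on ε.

Suppose ε > 0. We need δ > 0 so that 0 < |y − 4| < δ implies |(2y) − 8| < ε.
Since (2y) − 8 = 2(y − 4), we have |(2y) − 8| = 2|y − 4|.
Thus it suffices that |y − 4| < ε/2.
Choosing δ = ε/2 gives |(2y) − 8| = 2|y − 4| < ε whenever |y − 4| < δ.

δ = ε/2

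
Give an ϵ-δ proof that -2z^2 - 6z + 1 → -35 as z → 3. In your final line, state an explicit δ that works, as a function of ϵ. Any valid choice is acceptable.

Let ϵ > 0 be given. We want δ > 0 such that 0 < |z − 3| < δ implies |(-2z^2 - 6z + 1) + 35| < ϵ.
(-2z^2 - 6z + 1) + 35 = -2z^2 - 6z + 36 = (z − 3)(-2z - 12).
So |(-2z^2 - 6z + 1) + 35| = |z − 3|·|-2z - 12|.
Require δ ≤ 1. Then |z − 3| < 1 gives |z| < 4, and by the triangle inequality |-2z - 12| ≤ 2·4 + 12 = 20.
Hence |(-2z^2 - 6z + 1) + 35| ≤ 20|z − 3| < ϵ provided |z − 3| < ϵ/20.
Choosing δ = min(1, ϵ/20) ensures both conditions, hence |(-2z^2 - 6z + 1) + 35| < ϵ.

δ = min(1, ϵ/20)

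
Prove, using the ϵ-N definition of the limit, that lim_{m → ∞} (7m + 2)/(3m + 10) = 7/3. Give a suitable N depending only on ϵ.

Fix ϵ > 0. For m ≥ 1, |(7m + 2)/(3m + 10) − (7/3)| = |-64|/(3(3m + 10)) = 64/(3(3m + 10)).
Since 3m + 10 ≥ 3m for m ≥ 1, this is ≤ 64/(3·3m) = (64/9)/m.
So |(7m + 2)/(3m + 10) − (7/3)| < ϵ whenever m > (64/9)/ϵ.
Take N = (64/9)/ϵ. If m > N then |(7m + 2)/(3m + 10) − (7/3)| ≤ (64/9)/m < ϵ.

N = (64/9)/ϵ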